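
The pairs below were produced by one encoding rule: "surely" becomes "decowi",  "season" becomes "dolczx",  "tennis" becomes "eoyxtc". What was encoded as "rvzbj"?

Shifts by position in surely: pos 0: s→d (+11), pos 1: u→e (+10), pos 2: r→c (+11), pos 3: e→o (+10) — repeating every 2. It's a Vigenère-style cipher with numeric key [11,10]: position i shifts by key[i mod 2].
Decoding rvzbj: r−11=g, v−10=l, z−11=o, b−10=r, j−11=y.

glory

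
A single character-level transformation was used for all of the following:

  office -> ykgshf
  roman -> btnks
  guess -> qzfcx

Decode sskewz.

Shifts by position in office: pos 0: o→y (+10), pos 1: f→k (+5), pos 2: f→g (+1), pos 3: i→s (+10), pos 4: c→h (+5), pos 5: e→f (+1) — repeating every 3. It's a Vigenère-style cipher with numeric key [10,5,1]: position i shifts by key[i mod 3].
Undoing it on sskewz: s−10=i, s−5=n, k−1=j, e−10=u, w−5=r, z−1=y.

injury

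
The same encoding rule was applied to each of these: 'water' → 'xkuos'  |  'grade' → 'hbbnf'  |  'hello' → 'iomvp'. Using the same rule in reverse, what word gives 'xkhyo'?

Shifts by position in water: pos 0: w→x (+1), pos 1: a→k (+10), pos 2: t→u (+1), pos 3: e→o (+10) — repeating every 2. It's a Vigenère-style cipher with numeric key [1,10]: position i shifts by key[i mod 2].
Undoing it on xkhyo: x−1=w, k−10=a, h−1=g, y−10=o, o−1=n.

wagon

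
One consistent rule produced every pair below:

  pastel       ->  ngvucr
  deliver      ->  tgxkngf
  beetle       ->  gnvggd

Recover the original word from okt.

The output letters match the input read backwards, each shifted +2: pastel reversed is letsap. The word is reversed, then every letter is shifted forward by 2.
Undoing it on okt: shift back: o−2=m, k−2=i, t−2=r → mir; then reverse → rim.

rim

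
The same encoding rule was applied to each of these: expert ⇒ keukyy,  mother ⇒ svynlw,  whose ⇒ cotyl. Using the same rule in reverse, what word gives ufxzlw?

Shifts by position in expert: pos 0: e→k (+6), pos 1: x→e (+7), pos 2: p→u (+5), pos 3: e→k (+6), pos 4: r→y (+7), pos 5: t→y (+5) — repeating every 3. The shifts repeat in a cycle of length 3: positions 0,1,… shift by +6, +7, +5, then the pattern repeats.
Reversing it on ufxzlw: u−6=o, f−7=y, x−5=s, z−6=t, l−7=e, w−5=r.

oyster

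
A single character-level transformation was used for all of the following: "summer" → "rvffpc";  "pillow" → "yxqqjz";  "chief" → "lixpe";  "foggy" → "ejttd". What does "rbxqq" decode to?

skill

s(18)→r(17) and u(20)→v(21) fit y≡15x+7 (mod 26); the inverse of 15 mod 26 is 7. Each letter's alphabet position (a=0..z=25) is mapped through 15·x+7 mod 26 — an affine cipher.
Undoing it on rbxqq: r(17)→7·(17−7)≡18=s; b(1)→7·(1−7)≡10=k; x(23)→7·(23−7)≡8=i; q(16)→7·(16−7)≡11=l; q(16)→7·(16−7)≡11=l (all mod 26).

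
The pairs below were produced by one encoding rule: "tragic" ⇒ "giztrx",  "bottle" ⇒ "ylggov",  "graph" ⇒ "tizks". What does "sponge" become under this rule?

Each pair mirrors across the alphabet (t↔g, r↔i, a↔z): positions sum to 25. Letters are reflected about the middle of the alphabet (position → 25−position): Atbash.
Applying it to sponge: s↔h, p↔k, o↔l, n↔m, g↔t, e↔v.

hklmtv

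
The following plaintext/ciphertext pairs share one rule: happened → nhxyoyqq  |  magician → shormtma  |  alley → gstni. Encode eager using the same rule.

khonb

In happened: h→n is +6, a→h is +7, p→x is +8, p→y is +9 — the shift increases by 1 each position. Letter i (0-indexed) is shifted by i+6, so successive shifts are 6, 7, 8, ….
Applying it to eager: e+6=k, a+7=h, g+8=o, e+9=n, r+10=b.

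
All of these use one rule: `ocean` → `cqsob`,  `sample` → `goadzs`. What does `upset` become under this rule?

This is a Caesar cipher with shift 14.
For upset: u+14=i, p+14=d, s+14=g, e+14=s, t+14=h.

idgsh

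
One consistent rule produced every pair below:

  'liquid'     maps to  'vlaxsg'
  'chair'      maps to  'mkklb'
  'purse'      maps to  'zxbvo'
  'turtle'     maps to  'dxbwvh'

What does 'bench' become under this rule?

Shifts by position in liquid: pos 0: l→v (+10), pos 1: i→l (+3), pos 2: q→a (+10), pos 3: u→x (+3) — repeating every 2. The shifts repeat in a cycle of length 2: positions 0,1,… shift by +10, +3, then the pattern repeats.
Applying it to bench: b+10=l, e+3=h, n+10=x, c+3=f, h+10=r.

lhxfr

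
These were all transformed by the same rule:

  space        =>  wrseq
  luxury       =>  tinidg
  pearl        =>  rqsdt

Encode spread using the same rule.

s(18)→w(22) and p(15)→r(17) fit y≡19x+18 (mod 26); the inverse of 19 mod 26 is 11. Treating letters as 0–25, the rule is x ↦ 19x + 18 (mod 26).
On spread: s(18)→19·18+18≡22=w; p(15)→19·15+18≡17=r; r(17)→19·17+18≡3=d; e(4)→19·4+18≡16=q; a(0)→19·0+18≡18=s; d(3)→19·3+18≡23=x (all mod 26).

wrdqsx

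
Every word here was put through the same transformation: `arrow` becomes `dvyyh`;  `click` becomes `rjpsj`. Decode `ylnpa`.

tiger

The output letters match the input read backwards, each shifted +7: arrow reversed is worra. Two steps: reverse the string, then apply a Caesar shift of +7.
Reversing it on ylnpa: shift back: y−7=r, l−7=e, n−7=g, p−7=i, a−7=t → regit; then reverse → tiger.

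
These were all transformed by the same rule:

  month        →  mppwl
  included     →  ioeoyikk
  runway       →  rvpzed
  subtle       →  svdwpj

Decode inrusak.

improve

Letter i (0-indexed) is shifted by i+0, so successive shifts are 0, 1, 2, ….
Reversing it on inrusak: i−0=i, n−1=m, r−2=p, u−3=r, s−4=o, a−5=v, k−6=e.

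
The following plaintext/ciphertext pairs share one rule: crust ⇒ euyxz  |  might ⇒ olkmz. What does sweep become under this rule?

In crust: c→e is +2, r→u is +3, u→y is +4, s→x is +5 — the shift increases by 1 each position. The shift increases by 1 at each position, starting from +2: 2, 3, 4, ….
For sweep: s+2=u, w+3=z, e+4=i, e+5=j, p+6=v.

uzijv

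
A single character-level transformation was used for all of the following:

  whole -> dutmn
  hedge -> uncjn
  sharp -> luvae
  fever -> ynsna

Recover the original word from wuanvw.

threat

Treating letters as 0–25, the rule is x ↦ 11x + 21 (mod 26).
Undoing it on wuanvw: w(22)→19·(22−21)≡19=t; u(20)→19·(20−21)≡7=h; a(0)→19·(0−21)≡17=r; n(13)→19·(13−21)≡4=e; v(21)→19·(21−21)≡0=a; w(22)→19·(22−21)≡19=t (all mod 26).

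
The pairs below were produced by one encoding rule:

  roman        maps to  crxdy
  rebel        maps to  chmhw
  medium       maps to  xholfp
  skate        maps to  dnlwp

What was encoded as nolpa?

Shifts by position in roman: pos 0: r→c (+11), pos 1: o→r (+3), pos 2: m→x (+11), pos 3: a→d (+3) — repeating every 2. It's a Vigenère-style cipher with numeric key [11,3]: position i shifts by key[i mod 2].
Decoding nolpa: n−11=c, o−3=l, l−11=a, p−3=m, a−11=p.

clamp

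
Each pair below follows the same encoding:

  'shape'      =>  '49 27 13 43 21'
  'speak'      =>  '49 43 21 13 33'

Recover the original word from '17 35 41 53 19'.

cloud

s(#19)→49 and h(#8)→27: differences scale by 2, so n = 2·pos + 11. The formula is n = 2×(alphabet index, a=1) + 11.
Undoing it on 17 35 41 53 19: 17→(17−11)÷2=3=c, 35→(35−11)÷2=12=l, 41→(41−11)÷2=15=o, 53→(53−11)÷2=21=u, 19→(19−11)÷2=4=d.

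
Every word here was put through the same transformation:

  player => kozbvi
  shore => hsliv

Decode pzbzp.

Each pair mirrors across the alphabet (p↔k, l↔o, a↔z): positions sum to 25. This is the alphabet-reversal cipher (Atbash): a becomes z, b becomes y, etc.
Undoing it on pzbzp: p↔k, z↔a, b↔y, z↔a, p↔k.

kayak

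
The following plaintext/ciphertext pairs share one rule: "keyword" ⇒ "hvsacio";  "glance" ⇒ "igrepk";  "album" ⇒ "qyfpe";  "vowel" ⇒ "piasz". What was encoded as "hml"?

hid

Two steps: reverse the string, then apply a Caesar shift of +4.
Reversing it on hml: shift back: h−4=d, m−4=i, l−4=h → dih; then reverse → hid.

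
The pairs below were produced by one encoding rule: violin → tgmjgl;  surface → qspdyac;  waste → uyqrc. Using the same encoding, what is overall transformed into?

This is a Caesar cipher with shift 24.
Applying it to overall: o+24=m, v+24=t, e+24=c, r+24=p, a+24=y, l+24=j, l+24=j.

mtcpyjj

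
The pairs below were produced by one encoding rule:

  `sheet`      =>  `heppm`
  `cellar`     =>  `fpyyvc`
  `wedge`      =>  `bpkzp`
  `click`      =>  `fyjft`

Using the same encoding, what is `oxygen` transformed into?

nglzpi

s(18)→h(7) and h(7)→e(4) fit y≡5x+21 (mod 26); the inverse of 5 mod 26 is 21. Treating letters as 0–25, the rule is x ↦ 5x + 21 (mod 26).
Applying it to oxygen: o(14)→5·14+21≡13=n; x(23)→5·23+21≡6=g; y(24)→5·24+21≡11=l; g(6)→5·6+21≡25=z; e(4)→5·4+21≡15=p; n(13)→5·13+21≡8=i (all mod 26).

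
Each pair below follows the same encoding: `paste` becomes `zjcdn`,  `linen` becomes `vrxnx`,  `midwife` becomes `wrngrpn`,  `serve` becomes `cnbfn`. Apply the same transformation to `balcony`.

ljvmxxi

Two shifts are in play — +9 for a/e/i/o/u, +10 for every other letter.
Applying it to balcony: b(cons)+10=l, a(vowel)+9=j, l(cons)+10=v, c(cons)+10=m, o(vowel)+9=x, n(cons)+10=x, y(cons)+10=i.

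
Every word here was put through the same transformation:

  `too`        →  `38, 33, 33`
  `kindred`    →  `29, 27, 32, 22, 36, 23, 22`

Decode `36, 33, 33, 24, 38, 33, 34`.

t is letter #20 and maps to 38: an offset of 18. Letters become their 1-based position plus 18 (so a→19, b→20, …).
Reversing it on 36, 33, 33, 24, 38, 33, 34: 36→(36−18)÷1=18=r, 33→(33−18)÷1=15=o, 33→(33−18)÷1=15=o, 24→(24−18)÷1=6=f, 38→(38−18)÷1=20=t, 33→(33−18)÷1=15=o, 34→(34−18)÷1=16=p.

rooftop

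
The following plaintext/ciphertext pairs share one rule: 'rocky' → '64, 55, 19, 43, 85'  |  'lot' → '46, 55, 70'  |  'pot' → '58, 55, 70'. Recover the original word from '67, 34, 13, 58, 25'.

r(#18)→64 and o(#15)→55: differences scale by 3, so n = 3·pos + 10. With a=1..z=26, the number is 3·pos + 10.
Decoding 67, 34, 13, 58, 25: 67→(67−10)÷3=19=s, 34→(34−10)÷3=8=h, 13→(13−10)÷3=1=a, 58→(58−10)÷3=16=p, 25→(25−10)÷3=5=e.

shape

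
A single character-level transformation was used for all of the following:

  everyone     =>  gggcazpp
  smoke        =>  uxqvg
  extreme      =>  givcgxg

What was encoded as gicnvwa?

Shifts by position in everyone: pos 0: e→g (+2), pos 1: v→g (+11), pos 2: e→g (+2), pos 3: r→c (+11) — repeating every 2. The shifts repeat in a cycle of length 2: positions 0,1,… shift by +2, +11, then the pattern repeats.
Undoing it on gicnvwa: g−2=e, i−11=x, c−2=a, n−11=c, v−2=t, w−11=l, a−2=y.

exactly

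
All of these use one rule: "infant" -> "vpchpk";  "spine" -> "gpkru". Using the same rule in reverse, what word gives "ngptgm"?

kernel

The output letters match the input read backwards, each shifted +2: infant reversed is tnafni. Two steps: reverse the string, then apply a Caesar shift of +2.
Decoding ngptgm: shift back: n−2=l, g−2=e, p−2=n, t−2=r, g−2=e, m−2=k → lenrek; then reverse → kernel.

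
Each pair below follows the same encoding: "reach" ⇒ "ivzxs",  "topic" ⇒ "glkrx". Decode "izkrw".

Each pair mirrors across the alphabet (r↔i, e↔v, a↔z): positions sum to 25. This is the alphabet-reversal cipher (Atbash): a becomes z, b becomes y, etc.
Decoding izkrw: i↔r, z↔a, k↔p, r↔i, w↔d.

rapid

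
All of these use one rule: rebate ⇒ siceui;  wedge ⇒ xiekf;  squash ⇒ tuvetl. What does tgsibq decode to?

scream

Shifts by position in rebate: pos 0: r→s (+1), pos 1: e→i (+4), pos 2: b→c (+1), pos 3: a→e (+4) — repeating every 2. A repeating key of period 2 is used — shifts +1, +4 over and over.
Reversing it on tgsibq: t−1=s, g−4=c, s−1=r, i−4=e, b−1=a, q−4=m.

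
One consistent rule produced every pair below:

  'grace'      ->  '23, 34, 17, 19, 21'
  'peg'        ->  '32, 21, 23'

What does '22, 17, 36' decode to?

fat

g is letter #7 and maps to 23: an offset of 16. Each letter is replaced by its alphabet position (a=1..z=26) + 16.
Reversing it on 22, 17, 36: 22→(22−16)÷1=6=f, 17→(17−16)÷1=1=a, 36→(36−16)÷1=20=t.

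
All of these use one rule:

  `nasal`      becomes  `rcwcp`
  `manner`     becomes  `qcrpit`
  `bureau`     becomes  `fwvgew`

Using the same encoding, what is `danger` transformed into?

hcriit

The shifts repeat in a cycle of length 2: positions 0,1,… shift by +4, +2, then the pattern repeats.
Applying it to danger: d+4=h, a+2=c, n+4=r, g+2=i, e+4=i, r+2=t.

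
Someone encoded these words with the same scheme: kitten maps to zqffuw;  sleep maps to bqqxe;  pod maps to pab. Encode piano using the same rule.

azmub

The output letters match the input read backwards, each shifted +12: kitten reversed is nettik. Read the word backwards and shift each letter +12.
For piano: reverse → onaip; then shift: o+12=a, n+12=z, a+12=m, i+12=u, p+12=b.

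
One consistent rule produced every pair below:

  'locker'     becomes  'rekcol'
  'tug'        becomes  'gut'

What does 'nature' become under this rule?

The word is simply reversed.
On nature: reverse → erutan.

erutan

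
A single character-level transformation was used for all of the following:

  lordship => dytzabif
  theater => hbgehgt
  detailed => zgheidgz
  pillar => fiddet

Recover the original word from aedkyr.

l(11)→d(3) and o(14)→y(24) fit y≡7x+4 (mod 26); the inverse of 7 mod 26 is 15. Treating letters as 0–25, the rule is x ↦ 7x + 4 (mod 26).
Decoding aedkyr: a(0)→15·(0−4)≡18=s; e(4)→15·(4−4)≡0=a; d(3)→15·(3−4)≡11=l; k(10)→15·(10−4)≡12=m; y(24)→15·(24−4)≡14=o; r(17)→15·(17−4)≡13=n (all mod 26).

salmon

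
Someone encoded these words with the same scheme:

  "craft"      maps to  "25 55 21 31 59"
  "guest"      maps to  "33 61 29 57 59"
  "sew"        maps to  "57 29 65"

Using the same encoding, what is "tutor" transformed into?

c(#3)→25 and r(#18)→55: differences scale by 2, so n = 2·pos + 19. The formula is n = 2×(alphabet index, a=1) + 19.
Applying it to tutor: t=20→59, u=21→61, t=20→59, o=15→49, r=18→55.

59 61 59 49 55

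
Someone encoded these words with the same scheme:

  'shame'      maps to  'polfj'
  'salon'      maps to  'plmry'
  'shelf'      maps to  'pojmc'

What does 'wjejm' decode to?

rebel

s(18)→p(15) and h(7)→o(14) fit y≡19x+11 (mod 26); the inverse of 19 mod 26 is 11. This is an affine cipher: with a=0,…,z=25, each position x becomes (19x+11) mod 26.
Undoing it on wjejm: w(22)→11·(22−11)≡17=r; j(9)→11·(9−11)≡4=e; e(4)→11·(4−11)≡1=b; j(9)→11·(9−11)≡4=e; m(12)→11·(12−11)≡11=l (all mod 26).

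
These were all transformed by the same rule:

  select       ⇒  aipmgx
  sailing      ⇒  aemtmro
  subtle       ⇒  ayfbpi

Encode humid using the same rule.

Shifts by position in select: pos 0: s→a (+8), pos 1: e→i (+4), pos 2: l→p (+4), pos 3: e→m (+8), pos 4: c→g (+4), pos 5: t→x (+4) — repeating every 3. The shifts repeat in a cycle of length 3: positions 0,1,… shift by +8, +4, +4, then the pattern repeats.
On humid: h+8=p, u+4=y, m+4=q, i+8=q, d+4=h.

pyqqh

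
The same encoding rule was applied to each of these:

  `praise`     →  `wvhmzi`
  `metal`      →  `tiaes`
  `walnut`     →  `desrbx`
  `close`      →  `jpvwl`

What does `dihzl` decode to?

weave

Shifts by position in praise: pos 0: p→w (+7), pos 1: r→v (+4), pos 2: a→h (+7), pos 3: i→m (+4) — repeating every 2. A repeating key of period 2 is used — shifts +7, +4 over and over.
Decoding dihzl: d−7=w, i−4=e, h−7=a, z−4=v, l−7=e.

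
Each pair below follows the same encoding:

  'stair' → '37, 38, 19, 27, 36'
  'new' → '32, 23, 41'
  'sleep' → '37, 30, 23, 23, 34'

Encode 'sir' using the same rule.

37, 27, 36

s is letter #19 and maps to 37: an offset of 18. The number is (letter's place in the alphabet, a=1) + 18.
For sir: s=19→37, i=9→27, r=18→36.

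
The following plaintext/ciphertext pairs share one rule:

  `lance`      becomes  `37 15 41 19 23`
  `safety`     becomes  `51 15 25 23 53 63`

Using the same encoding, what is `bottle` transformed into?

17 43 53 53 37 23

Each letter becomes 2×(its alphabet position, a=1..z=26) + 13.
For bottle: b=2→17, o=15→43, t=20→53, t=20→53, l=12→37, e=5→23.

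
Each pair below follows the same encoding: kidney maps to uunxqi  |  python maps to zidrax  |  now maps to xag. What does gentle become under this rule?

qqxdvq

The shift depends on letter class: consonant k→u is +10, but vowel i→u is +12. Vowels shift forward by 12 and consonants shift forward by 10.
On gentle: g(cons)+10=q, e(vowel)+12=q, n(cons)+10=x, t(cons)+10=d, l(cons)+10=v, e(vowel)+12=q.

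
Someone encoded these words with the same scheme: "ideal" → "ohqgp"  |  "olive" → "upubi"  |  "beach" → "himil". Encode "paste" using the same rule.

It's a Vigenère-style cipher with numeric key [6,4,12]: position i shifts by key[i mod 3].
Applying it to paste: p+6=v, a+4=e, s+12=e, t+6=z, e+4=i.

veezi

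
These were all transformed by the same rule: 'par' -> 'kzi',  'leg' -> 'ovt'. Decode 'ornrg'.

limit

Each pair mirrors across the alphabet (p↔k, a↔z, r↔i): positions sum to 25. Each letter is replaced by its mirror in the alphabet: a↔z, b↔y, c↔x, and so on (the Atbash cipher).
Reversing it on ornrg: o↔l, r↔i, n↔m, r↔i, g↔t.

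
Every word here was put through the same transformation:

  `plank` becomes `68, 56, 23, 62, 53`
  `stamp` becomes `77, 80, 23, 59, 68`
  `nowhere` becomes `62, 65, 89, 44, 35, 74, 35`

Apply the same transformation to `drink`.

32, 74, 47, 62, 53

p(#16)→68 and l(#12)→56: differences scale by 3, so n = 3·pos + 20. With a=1..z=26, the number is 3·pos + 20.
For drink: d=4→32, r=18→74, i=9→47, n=14→62, k=11→53.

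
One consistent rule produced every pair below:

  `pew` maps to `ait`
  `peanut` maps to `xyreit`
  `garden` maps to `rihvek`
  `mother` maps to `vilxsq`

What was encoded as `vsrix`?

tenor

Read the word backwards and shift each letter +4.
Reversing it on vsrix: shift back: v−4=r, s−4=o, r−4=n, i−4=e, x−4=t → ronet; then reverse → tenor.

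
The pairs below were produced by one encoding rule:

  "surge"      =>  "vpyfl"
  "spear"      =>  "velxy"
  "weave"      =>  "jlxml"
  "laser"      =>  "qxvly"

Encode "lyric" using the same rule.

qdyzr

s(18)→v(21) and u(20)→p(15) fit y≡23x+23 (mod 26); the inverse of 23 mod 26 is 17. Treating letters as 0–25, the rule is x ↦ 23x + 23 (mod 26).
Applying it to lyric: l(11)→23·11+23≡16=q; y(24)→23·24+23≡3=d; r(17)→23·17+23≡24=y; i(8)→23·8+23≡25=z; c(2)→23·2+23≡17=r (all mod 26).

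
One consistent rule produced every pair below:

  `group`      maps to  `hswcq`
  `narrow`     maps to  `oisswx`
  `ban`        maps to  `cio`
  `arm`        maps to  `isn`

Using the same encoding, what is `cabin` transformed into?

dicqo

The shift depends on letter class: consonant g→h is +1, but vowel o→w is +8. Two shifts are in play — +8 for a/e/i/o/u, +1 for every other letter.
Applying it to cabin: c(cons)+1=d, a(vowel)+8=i, b(cons)+1=c, i(vowel)+8=q, n(cons)+1=o.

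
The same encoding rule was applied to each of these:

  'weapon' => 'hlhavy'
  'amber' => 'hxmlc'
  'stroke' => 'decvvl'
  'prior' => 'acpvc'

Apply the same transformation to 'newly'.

ylhwj

The shift depends on letter class: consonant w→h is +11, but vowel e→l is +7. Two shifts are in play — +7 for a/e/i/o/u, +11 for every other letter.
Applying it to newly: n(cons)+11=y, e(vowel)+7=l, w(cons)+11=h, l(cons)+11=w, y(cons)+11=j.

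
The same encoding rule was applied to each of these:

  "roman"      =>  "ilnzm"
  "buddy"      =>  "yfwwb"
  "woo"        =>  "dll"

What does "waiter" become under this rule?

Each pair mirrors across the alphabet (r↔i, o↔l, m↔n): positions sum to 25. This is the alphabet-reversal cipher (Atbash): a becomes z, b becomes y, etc.
On waiter: w↔d, a↔z, i↔r, t↔g, e↔v, r↔i.

dzrgvi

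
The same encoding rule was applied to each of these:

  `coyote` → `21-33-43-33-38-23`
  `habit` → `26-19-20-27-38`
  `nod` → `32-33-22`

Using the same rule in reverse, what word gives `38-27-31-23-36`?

timer

c is letter #3 and maps to 21: an offset of 18. Letters become their 1-based position plus 18 (so a→19, b→20, …).
Decoding 38-27-31-23-36: 38→(38−18)÷1=20=t, 27→(27−18)÷1=9=i, 31→(31−18)÷1=13=m, 23→(23−18)÷1=5=e, 36→(36−18)÷1=18=r.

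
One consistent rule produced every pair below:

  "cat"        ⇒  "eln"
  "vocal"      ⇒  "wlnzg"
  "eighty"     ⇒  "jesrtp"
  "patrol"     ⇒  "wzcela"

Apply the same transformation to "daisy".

jdtlo

The output letters match the input read backwards, each shifted +11: cat reversed is tac. Read the word backwards and shift each letter +11.
For daisy: reverse → ysiad; then shift: y+11=j, s+11=d, i+11=t, a+11=l, d+11=o.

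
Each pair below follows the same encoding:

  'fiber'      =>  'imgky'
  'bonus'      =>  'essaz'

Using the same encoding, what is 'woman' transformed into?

zsrgu

In fiber: f→i is +3, i→m is +4, b→g is +5, e→k is +6 — the shift increases by 1 each position. The shift increases by 1 at each position, starting from +3: 3, 4, 5, ….
On woman: w+3=z, o+4=s, m+5=r, a+6=g, n+7=u.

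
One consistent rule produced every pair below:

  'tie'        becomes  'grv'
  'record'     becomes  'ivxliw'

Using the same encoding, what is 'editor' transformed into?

Each pair mirrors across the alphabet (t↔g, i↔r, e↔v): positions sum to 25. Letters are reflected about the middle of the alphabet (position → 25−position): Atbash.
On editor: e↔v, d↔w, i↔r, t↔g, o↔l, r↔i.

vwrgli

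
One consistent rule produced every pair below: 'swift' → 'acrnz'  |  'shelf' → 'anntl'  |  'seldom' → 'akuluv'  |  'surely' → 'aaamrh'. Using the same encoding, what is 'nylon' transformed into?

veuwt

Shifts by position in swift: pos 0: s→a (+8), pos 1: w→c (+6), pos 2: i→r (+9), pos 3: f→n (+8), pos 4: t→z (+6) — repeating every 3. The shifts repeat in a cycle of length 3: positions 0,1,… shift by +8, +6, +9, then the pattern repeats.
On nylon: n+8=v, y+6=e, l+9=u, o+8=w, n+6=t.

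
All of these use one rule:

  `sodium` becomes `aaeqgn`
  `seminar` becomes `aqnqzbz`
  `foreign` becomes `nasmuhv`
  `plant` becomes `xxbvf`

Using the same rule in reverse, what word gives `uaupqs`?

mother

Shifts by position in sodium: pos 0: s→a (+8), pos 1: o→a (+12), pos 2: d→e (+1), pos 3: i→q (+8), pos 4: u→g (+12), pos 5: m→n (+1) — repeating every 3. It's a Vigenère-style cipher with numeric key [8,12,1]: position i shifts by key[i mod 3].
Undoing it on uaupqs: u−8=m, a−12=o, u−1=t, p−8=h, q−12=e, s−1=r.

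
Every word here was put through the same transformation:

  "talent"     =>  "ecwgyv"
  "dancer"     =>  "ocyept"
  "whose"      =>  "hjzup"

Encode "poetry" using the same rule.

aqpvca

It's a Vigenère-style cipher with numeric key [11,2]: position i shifts by key[i mod 2].
Applying it to poetry: p+11=a, o+2=q, e+11=p, t+2=v, r+11=c, y+2=a.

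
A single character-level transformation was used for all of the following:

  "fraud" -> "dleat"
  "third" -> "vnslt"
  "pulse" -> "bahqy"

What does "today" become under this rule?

f(5)→d(3) and r(17)→l(11) fit y≡5x+4 (mod 26); the inverse of 5 mod 26 is 21. Treating letters as 0–25, the rule is x ↦ 5x + 4 (mod 26).
Applying it to today: t(19)→5·19+4≡21=v; o(14)→5·14+4≡22=w; d(3)→5·3+4≡19=t; a(0)→5·0+4≡4=e; y(24)→5·24+4≡20=u (all mod 26).

vwteu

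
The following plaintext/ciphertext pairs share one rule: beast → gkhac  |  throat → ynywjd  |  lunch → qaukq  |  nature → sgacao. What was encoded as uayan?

purse

Letter i (0-indexed) is shifted by i+5, so successive shifts are 5, 6, 7, ….
Decoding uayan: u−5=p, a−6=u, y−7=r, a−8=s, n−9=e.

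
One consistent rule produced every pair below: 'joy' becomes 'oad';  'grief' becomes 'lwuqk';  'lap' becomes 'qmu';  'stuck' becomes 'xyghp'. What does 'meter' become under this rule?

The shift depends on letter class: consonant j→o is +5, but vowel o→a is +12. Two shifts are in play — +12 for a/e/i/o/u, +5 for every other letter.
For meter: m(cons)+5=r, e(vowel)+12=q, t(cons)+5=y, e(vowel)+12=q, r(cons)+5=w.

rqyqw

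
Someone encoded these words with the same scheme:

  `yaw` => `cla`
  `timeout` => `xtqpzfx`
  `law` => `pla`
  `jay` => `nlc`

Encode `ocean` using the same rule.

zgplr

The shift depends on letter class: consonant y→c is +4, but vowel a→l is +11. The rule splits by letter class: vowels +11, consonants +4.
Applying it to ocean: o(vowel)+11=z, c(cons)+4=g, e(vowel)+11=p, a(vowel)+11=l, n(cons)+4=r.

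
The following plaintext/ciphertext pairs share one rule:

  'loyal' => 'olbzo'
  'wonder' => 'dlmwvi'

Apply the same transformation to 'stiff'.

hgruu

Each pair mirrors across the alphabet (l↔o, o↔l, y↔b): positions sum to 25. Each letter is replaced by its mirror in the alphabet: a↔z, b↔y, c↔x, and so on (the Atbash cipher).
Applying it to stiff: s↔h, t↔g, i↔r, f↔u, f↔u.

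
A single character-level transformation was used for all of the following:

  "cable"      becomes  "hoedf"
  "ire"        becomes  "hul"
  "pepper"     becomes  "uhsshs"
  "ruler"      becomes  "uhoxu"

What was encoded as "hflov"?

slice

The output letters match the input read backwards, each shifted +3: cable reversed is elbac. The word is reversed, then every letter is shifted forward by 3.
Reversing it on hflov: shift back: h−3=e, f−3=c, l−3=i, o−3=l, v−3=s → ecils; then reverse → slice.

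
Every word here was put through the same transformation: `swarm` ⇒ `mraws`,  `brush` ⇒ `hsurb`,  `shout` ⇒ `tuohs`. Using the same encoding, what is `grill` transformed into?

The output letters match the input read backwards: swarm reversed is mraws. It's just the letters in reverse order.
On grill: reverse → llirg.

llirg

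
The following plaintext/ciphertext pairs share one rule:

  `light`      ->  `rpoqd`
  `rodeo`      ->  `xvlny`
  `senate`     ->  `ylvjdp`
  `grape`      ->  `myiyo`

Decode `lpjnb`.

Letter i (0-indexed) is shifted by i+6, so successive shifts are 6, 7, 8, ….
Undoing it on lpjnb: l−6=f, p−7=i, j−8=b, n−9=e, b−10=r.

fiber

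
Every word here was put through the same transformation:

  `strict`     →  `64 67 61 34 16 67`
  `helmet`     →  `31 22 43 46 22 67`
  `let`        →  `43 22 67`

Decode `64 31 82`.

The formula is n = 3×(alphabet index, a=1) + 7.
Decoding 64 31 82: 64→(64−7)÷3=19=s, 31→(31−7)÷3=8=h, 82→(82−7)÷3=25=y.

shy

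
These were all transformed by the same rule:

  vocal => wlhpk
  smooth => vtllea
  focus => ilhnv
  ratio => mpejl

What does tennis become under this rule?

v(21)→w(22) and o(14)→l(11) fit y≡9x+15 (mod 26); the inverse of 9 mod 26 is 3. Each letter's alphabet position (a=0..z=25) is mapped through 9·x+15 mod 26 — an affine cipher.
On tennis: t(19)→9·19+15≡4=e; e(4)→9·4+15≡25=z; n(13)→9·13+15≡2=c; n(13)→9·13+15≡2=c; i(8)→9·8+15≡9=j; s(18)→9·18+15≡21=v (all mod 26).

ezccjv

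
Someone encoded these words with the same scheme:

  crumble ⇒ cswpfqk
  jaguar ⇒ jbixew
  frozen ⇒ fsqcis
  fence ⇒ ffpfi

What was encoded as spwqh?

Each letter shifts forward by its position index (0, 1, 2, …) — the shift grows by one for each successive letter.
Reversing it on spwqh: s−0=s, p−1=o, w−2=u, q−3=n, h−4=d.

sound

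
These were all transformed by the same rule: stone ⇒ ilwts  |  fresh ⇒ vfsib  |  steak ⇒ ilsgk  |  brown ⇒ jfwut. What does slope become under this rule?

inwzs

This is an affine cipher: with a=0,…,z=25, each position x becomes (3x+6) mod 26.
For slope: s(18)→3·18+6≡8=i; l(11)→3·11+6≡13=n; o(14)→3·14+6≡22=w; p(15)→3·15+6≡25=z; e(4)→3·4+6≡18=s (all mod 26).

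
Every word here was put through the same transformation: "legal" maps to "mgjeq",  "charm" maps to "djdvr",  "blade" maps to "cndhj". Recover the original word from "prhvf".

opera

In legal: l→m is +1, e→g is +2, g→j is +3, a→e is +4 — the shift increases by 1 each position. The shift increases by 1 at each position, starting from +1: 1, 2, 3, ….
Decoding prhvf: p−1=o, r−2=p, h−3=e, v−4=r, f−5=a.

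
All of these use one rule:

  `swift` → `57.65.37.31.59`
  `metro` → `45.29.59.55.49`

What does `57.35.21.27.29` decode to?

s(#19)→57 and w(#23)→65: differences scale by 2, so n = 2·pos + 19. Each letter becomes 2×(its alphabet position, a=1..z=26) + 19.
Decoding 57.35.21.27.29: 57→(57−19)÷2=19=s, 35→(35−19)÷2=8=h, 21→(21−19)÷2=1=a, 27→(27−19)÷2=4=d, 29→(29−19)÷2=5=e.

shade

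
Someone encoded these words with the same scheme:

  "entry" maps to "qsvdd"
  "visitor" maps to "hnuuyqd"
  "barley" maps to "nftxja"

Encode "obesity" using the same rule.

Shifts by position in entry: pos 0: e→q (+12), pos 1: n→s (+5), pos 2: t→v (+2), pos 3: r→d (+12), pos 4: y→d (+5) — repeating every 3. It's a Vigenère-style cipher with numeric key [12,5,2]: position i shifts by key[i mod 3].
For obesity: o+12=a, b+5=g, e+2=g, s+12=e, i+5=n, t+2=v, y+12=k.

aggenvk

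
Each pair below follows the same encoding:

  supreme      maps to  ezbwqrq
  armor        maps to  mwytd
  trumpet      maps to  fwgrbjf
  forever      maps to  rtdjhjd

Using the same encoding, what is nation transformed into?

Shifts by position in supreme: pos 0: s→e (+12), pos 1: u→z (+5), pos 2: p→b (+12), pos 3: r→w (+5) — repeating every 2. The shifts repeat in a cycle of length 2: positions 0,1,… shift by +12, +5, then the pattern repeats.
For nation: n+12=z, a+5=f, t+12=f, i+5=n, o+12=a, n+5=s.

zffnas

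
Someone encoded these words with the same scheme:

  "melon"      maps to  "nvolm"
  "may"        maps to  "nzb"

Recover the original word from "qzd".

Each pair mirrors across the alphabet (m↔n, e↔v, l↔o): positions sum to 25. Each letter is replaced by its mirror in the alphabet: a↔z, b↔y, c↔x, and so on (the Atbash cipher).
Reversing it on qzd: q↔j, z↔a, d↔w.

jaw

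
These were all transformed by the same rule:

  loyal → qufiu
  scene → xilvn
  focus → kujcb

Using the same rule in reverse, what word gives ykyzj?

terra

In loyal: l→q is +5, o→u is +6, y→f is +7, a→i is +8 — the shift increases by 1 each position. Each letter shifts forward by (position + 5), i.e. 5, 6, 7, … — the shift grows by one for each successive letter.
Undoing it on ykyzj: y−5=t, k−6=e, y−7=r, z−8=r, j−9=a.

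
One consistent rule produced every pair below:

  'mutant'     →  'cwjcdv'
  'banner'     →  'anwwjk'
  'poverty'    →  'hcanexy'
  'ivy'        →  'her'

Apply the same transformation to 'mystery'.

The output letters match the input read backwards, each shifted +9: mutant reversed is tnatum. Read the word backwards and shift each letter +9.
For mystery: reverse → yretsym; then shift: y+9=h, r+9=a, e+9=n, t+9=c, s+9=b, y+9=h, m+9=v.

hancbhv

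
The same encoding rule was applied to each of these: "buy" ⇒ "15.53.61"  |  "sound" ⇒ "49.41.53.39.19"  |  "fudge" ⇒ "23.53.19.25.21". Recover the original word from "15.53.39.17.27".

b(#2)→15 and u(#21)→53: differences scale by 2, so n = 2·pos + 11. With a=1..z=26, the number is 2·pos + 11.
Reversing it on 15.53.39.17.27: 15→(15−11)÷2=2=b, 53→(53−11)÷2=21=u, 39→(39−11)÷2=14=n, 17→(17−11)÷2=3=c, 27→(27−11)÷2=8=h.

bunch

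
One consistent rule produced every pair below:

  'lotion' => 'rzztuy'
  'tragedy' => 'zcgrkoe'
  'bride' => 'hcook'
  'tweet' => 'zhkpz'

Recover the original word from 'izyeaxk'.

costume

Shifts by position in lotion: pos 0: l→r (+6), pos 1: o→z (+11), pos 2: t→z (+6), pos 3: i→t (+11) — repeating every 2. A repeating key of period 2 is used — shifts +6, +11 over and over.
Undoing it on izyeaxk: i−6=c, z−11=o, y−6=s, e−11=t, a−6=u, x−11=m, k−6=e.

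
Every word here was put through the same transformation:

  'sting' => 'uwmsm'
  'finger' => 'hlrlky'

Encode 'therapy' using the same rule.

vkiwgwg

In sting: s→u is +2, t→w is +3, i→m is +4, n→s is +5 — the shift increases by 1 each position. Letter i (0-indexed) is shifted by i+2, so successive shifts are 2, 3, 4, ….
Applying it to therapy: t+2=v, h+3=k, e+4=i, r+5=w, a+6=g, p+7=w, y+8=g.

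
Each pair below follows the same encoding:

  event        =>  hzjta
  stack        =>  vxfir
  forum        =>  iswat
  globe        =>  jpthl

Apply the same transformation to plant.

In event: e→h is +3, v→z is +4, e→j is +5, n→t is +6 — the shift increases by 1 each position. Each letter shifts forward by (position + 3), i.e. 3, 4, 5, … — the shift grows by one for each successive letter.
Applying it to plant: p+3=s, l+4=p, a+5=f, n+6=t, t+7=a.

spfta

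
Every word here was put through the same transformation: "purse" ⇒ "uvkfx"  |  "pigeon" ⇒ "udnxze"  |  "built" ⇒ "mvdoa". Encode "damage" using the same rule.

crjrnx

p(15)→u(20) and u(20)→v(21) fit y≡21x+17 (mod 26); the inverse of 21 mod 26 is 5. Treating letters as 0–25, the rule is x ↦ 21x + 17 (mod 26).
For damage: d(3)→21·3+17≡2=c; a(0)→21·0+17≡17=r; m(12)→21·12+17≡9=j; a(0)→21·0+17≡17=r; g(6)→21·6+17≡13=n; e(4)→21·4+17≡23=x (all mod 26).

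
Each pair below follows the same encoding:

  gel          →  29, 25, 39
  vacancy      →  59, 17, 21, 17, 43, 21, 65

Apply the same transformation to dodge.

23, 45, 23, 29, 25

The formula is n = 2×(alphabet index, a=1) + 15.
For dodge: d=4→23, o=15→45, d=4→23, g=7→29, e=5→25.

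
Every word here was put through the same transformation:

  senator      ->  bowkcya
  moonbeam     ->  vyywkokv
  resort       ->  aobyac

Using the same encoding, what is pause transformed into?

ykebo

The shift depends on letter class: consonant s→b is +9, but vowel e→o is +10. The rule splits by letter class: vowels +10, consonants +9.
Applying it to pause: p(cons)+9=y, a(vowel)+10=k, u(vowel)+10=e, s(cons)+9=b, e(vowel)+10=o.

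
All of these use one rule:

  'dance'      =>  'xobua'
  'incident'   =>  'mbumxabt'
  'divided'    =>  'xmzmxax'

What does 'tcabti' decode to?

twenty

d(3)→x(23) and a(0)→o(14) fit y≡3x+14 (mod 26); the inverse of 3 mod 26 is 9. This is an affine cipher: with a=0,…,z=25, each position x becomes (3x+14) mod 26.
Decoding tcabti: t(19)→9·(19−14)≡19=t; c(2)→9·(2−14)≡22=w; a(0)→9·(0−14)≡4=e; b(1)→9·(1−14)≡13=n; t(19)→9·(19−14)≡19=t; i(8)→9·(8−14)≡24=y (all mod 26).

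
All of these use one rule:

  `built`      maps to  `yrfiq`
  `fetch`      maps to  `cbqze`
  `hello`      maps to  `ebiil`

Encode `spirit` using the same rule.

Compare letters: b→y is +23, u→r is +23, i→f is +23 — a constant shift. Each letter is shifted forward by 23 in the alphabet (a Caesar shift of +23).
Applying it to spirit: s+23=p, p+23=m, i+23=f, r+23=o, i+23=f, t+23=q.

pmfofq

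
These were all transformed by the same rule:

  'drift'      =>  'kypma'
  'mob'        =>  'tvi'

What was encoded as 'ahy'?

tar

Compare letters: d→k is +7, r→y is +7, i→p is +7 — a constant shift. Every letter moves 7 places later in the alphabet, wrapping around z→a.
Decoding ahy: a−7=t, h−7=a, y−7=r.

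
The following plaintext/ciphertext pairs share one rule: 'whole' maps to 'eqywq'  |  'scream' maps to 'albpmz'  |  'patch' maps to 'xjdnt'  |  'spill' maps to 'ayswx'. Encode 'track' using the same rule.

In whole: w→e is +8, h→q is +9, o→y is +10, l→w is +11 — the shift increases by 1 each position. Each letter shifts forward by (position + 8), i.e. 8, 9, 10, … — the shift grows by one for each successive letter.
For track: t+8=b, r+9=a, a+10=k, c+11=n, k+12=w.

baknw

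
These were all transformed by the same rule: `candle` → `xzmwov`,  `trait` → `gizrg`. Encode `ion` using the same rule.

rlm

Each pair mirrors across the alphabet (c↔x, a↔z, n↔m): positions sum to 25. Letters are reflected about the middle of the alphabet (position → 25−position): Atbash.
Applying it to ion: i↔r, o↔l, n↔m.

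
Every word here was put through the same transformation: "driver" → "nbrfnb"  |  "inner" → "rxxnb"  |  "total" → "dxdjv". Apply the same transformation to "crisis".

mbrcrc

Vowels shift forward by 9 and consonants shift forward by 10.
Applying it to crisis: c(cons)+10=m, r(cons)+10=b, i(vowel)+9=r, s(cons)+10=c, i(vowel)+9=r, s(cons)+10=c.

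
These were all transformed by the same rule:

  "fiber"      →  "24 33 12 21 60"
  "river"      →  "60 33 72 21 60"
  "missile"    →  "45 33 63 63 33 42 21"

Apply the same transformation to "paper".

Each letter becomes 3×(its alphabet position, a=1..z=26) + 6.
For paper: p=16→54, a=1→9, p=16→54, e=5→21, r=18→60.

54 9 54 21 60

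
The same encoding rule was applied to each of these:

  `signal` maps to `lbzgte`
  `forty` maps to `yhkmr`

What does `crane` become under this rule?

Compare letters: s→l is +19, i→b is +19, g→z is +19 — a constant shift. This is a Caesar cipher with shift 19.
For crane: c+19=v, r+19=k, a+19=t, n+19=g, e+19=x.

vktgx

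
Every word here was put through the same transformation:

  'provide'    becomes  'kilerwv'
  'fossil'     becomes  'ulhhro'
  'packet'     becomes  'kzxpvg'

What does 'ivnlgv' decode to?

Each pair mirrors across the alphabet (p↔k, r↔i, o↔l): positions sum to 25. Each letter is replaced by its mirror in the alphabet: a↔z, b↔y, c↔x, and so on (the Atbash cipher).
Undoing it on ivnlgv: i↔r, v↔e, n↔m, l↔o, g↔t, v↔e.

remote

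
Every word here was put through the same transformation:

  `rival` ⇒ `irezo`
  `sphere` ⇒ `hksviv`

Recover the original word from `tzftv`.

gauge

Each pair mirrors across the alphabet (r↔i, i↔r, v↔e): positions sum to 25. Letters are reflected about the middle of the alphabet (position → 25−position): Atbash.
Undoing it on tzftv: t↔g, z↔a, f↔u, t↔g, v↔e.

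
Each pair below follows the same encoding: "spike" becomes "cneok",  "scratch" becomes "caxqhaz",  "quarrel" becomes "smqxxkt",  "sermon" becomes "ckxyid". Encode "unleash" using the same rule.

mdtkqcz

s(18)→c(2) and p(15)→n(13) fit y≡5x+16 (mod 26); the inverse of 5 mod 26 is 21. Treating letters as 0–25, the rule is x ↦ 5x + 16 (mod 26).
Applying it to unleash: u(20)→5·20+16≡12=m; n(13)→5·13+16≡3=d; l(11)→5·11+16≡19=t; e(4)→5·4+16≡10=k; a(0)→5·0+16≡16=q; s(18)→5·18+16≡2=c; h(7)→5·7+16≡25=z (all mod 26).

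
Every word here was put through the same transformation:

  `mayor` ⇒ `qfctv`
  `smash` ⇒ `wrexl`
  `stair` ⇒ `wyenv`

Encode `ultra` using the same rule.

A repeating key of period 2 is used — shifts +4, +5 over and over.
Applying it to ultra: u+4=y, l+5=q, t+4=x, r+5=w, a+4=e.

yqxwe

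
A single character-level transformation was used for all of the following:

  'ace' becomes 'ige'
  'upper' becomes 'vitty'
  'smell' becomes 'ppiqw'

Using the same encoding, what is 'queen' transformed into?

riiyu

The output letters match the input read backwards, each shifted +4: ace reversed is eca. Two steps: reverse the string, then apply a Caesar shift of +4.
For queen: reverse → neeuq; then shift: n+4=r, e+4=i, e+4=i, u+4=y, q+4=u.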